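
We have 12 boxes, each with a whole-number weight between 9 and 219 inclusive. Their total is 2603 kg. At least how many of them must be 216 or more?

6

If only k of them are at least 216, the other 12 − k are at most 215, so the total is at most k·219 + (12 − k)·215.
This must reach 2603, so k·219 + (12 − k)·215 ≥ 2603, giving k ≥ 6.
Exactly 6 works: 6 values at 219 and 6 at 215 total 2604; lower one of the high values by 1 (still ≥ 216) to hit 2603.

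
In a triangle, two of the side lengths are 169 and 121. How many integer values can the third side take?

241

The triangle inequality gives |169 − 121| < c < 169 + 121, i.e. 48 < c < 290.
So c can be any integer from 49 to 289: 241 values.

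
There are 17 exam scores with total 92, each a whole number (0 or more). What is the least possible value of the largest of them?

6

Some value must be at least ⌈92/17⌉ = 6, since 17 × 5 = 85 < 92.
Taking 10 copies of 5 and 7 copies of 6 gives exactly 92, so 6 is attained.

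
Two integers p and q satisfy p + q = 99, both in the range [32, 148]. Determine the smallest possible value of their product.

pq = p(99 − p) is concave in p, so over [32, 67] it is minimized at an endpoint.
At the endpoint p = 32, q = 99 − 32 = 67, so pq = 32 × 67 = 2144.

2144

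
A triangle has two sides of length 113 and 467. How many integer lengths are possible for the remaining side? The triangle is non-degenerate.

225

The triangle inequality gives |113 − 467| < c < 113 + 467, i.e. 354 < c < 580.
So c can be any integer from 355 to 579: 225 values.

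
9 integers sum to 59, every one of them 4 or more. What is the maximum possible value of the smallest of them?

If every one of the 9 were at least 7, the total would be at least 9 × 7 = 63 > 59.
Equality holds with 4 values of 6 and 5 values of 7.

6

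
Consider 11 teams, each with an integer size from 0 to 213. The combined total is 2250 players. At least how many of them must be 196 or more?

Suppose at most 11 − j of them reach 196; then j values are ≤ 195 and the rest ≤ 213.
The total is then ≤ 195·j + 213·(11 − j) = 2343 − 18j. For this to be ≥ 2250 we need j ≤ 5, so at least 11 − 5 = 6 must reach 196.
Exactly 6 works: 6 values at 213 and 5 at 195 total 2253; lower one of the high values by 3 (still ≥ 196) to hit 2250.

6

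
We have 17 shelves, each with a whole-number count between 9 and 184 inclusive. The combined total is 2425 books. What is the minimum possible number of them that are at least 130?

Suppose at most 17 − j of them reach 130; then j values are ≤ 129 and the rest ≤ 184.
The total is then ≤ 129·j + 184·(17 − j) = 3128 − 55j. For this to be ≥ 2425 we need j ≤ 12, so at least 17 − 12 = 5 must reach 130.
Exactly 5 works: 5 values at 184 and 12 at 129 total 2468; lower one of the high values by 43 (still ≥ 130) to hit 2425.

5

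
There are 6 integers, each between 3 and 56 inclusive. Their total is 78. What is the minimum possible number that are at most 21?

Each value above 21 is at least 22, contributing at least 22 − 3 = 19 above the floor 3.
The sum exceeds the floor total 18 by 60, so at most ⌊60/19⌋ = 3 exceed 21, and at least 3 are ≤ 21.
Exactly 3 works: 3 values at 3 and 3 at 22 total 75; raise one of the low values by 3 (still ≤ 21) to hit 78.

3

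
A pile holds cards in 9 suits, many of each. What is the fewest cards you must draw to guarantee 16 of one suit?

136

You could draw 15 of every suit without reaching 16 of any — 135 in all.
One more forces 16 of some suit, so 135 + 1 = 136.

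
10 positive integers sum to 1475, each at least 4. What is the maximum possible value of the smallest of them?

If every one of the 10 were at least 148, the total would be at least 10 × 148 = 1480 > 1475.
Taking 5 copies of 147 and 5 copies of 148 gives exactly 1475, so 147 is attained.

147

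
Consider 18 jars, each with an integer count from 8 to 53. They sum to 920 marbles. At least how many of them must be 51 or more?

Suppose at most 18 − j of them reach 51; then j values are ≤ 50 and the rest ≤ 53.
The total is then ≤ 50·j + 53·(18 − j) = 954 − 3j. For this to be ≥ 920 we need j ≤ 11, so at least 18 − 11 = 7 must reach 51.
Exactly 7 works: 7 values at 53 and 11 at 50 total 921; lower one of the high values by 1 (still ≥ 51) to hit 920.

7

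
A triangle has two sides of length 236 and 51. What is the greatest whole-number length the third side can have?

286

The third side must be less than 236 + 51 = 287.
The largest integer below 287 is 286.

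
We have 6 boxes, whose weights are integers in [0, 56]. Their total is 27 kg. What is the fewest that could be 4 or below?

Let j be the number exceeding 4. Then the total is ≥ 5·j + 0·(6 − j) = 0 + 5j.
So 5j ≤ 27 and j ≤ 5; hence at least 6 − 5 = 1 are ≤ 4.
Exactly 1 works: 1 value at 0 and 5 at 5 total 25; raise one of the low values by 2 (still ≤ 4) to hit 27.

1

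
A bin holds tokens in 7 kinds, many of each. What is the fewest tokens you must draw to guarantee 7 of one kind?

In the worst case you draw 6 of each of the 7 kinds: 7 × 6 = 42.
One more forces 7 of some kind, so 42 + 1 = 43.

43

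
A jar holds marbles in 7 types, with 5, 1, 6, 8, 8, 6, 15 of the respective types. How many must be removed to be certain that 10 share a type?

44

In the worst case you take as many as possible of each type without reaching 10: 5 + 1 + 6 + 8 + 8 + 6 + 9 = 43.
The next one must give 10 of some type, so 43 + 1 = 44.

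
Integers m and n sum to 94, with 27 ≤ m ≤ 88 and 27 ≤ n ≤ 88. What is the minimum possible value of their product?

1809

For a fixed sum, mn is smallest when m and n are as far apart as possible.
At the endpoint m = 27, n = 94 − 27 = 67, so mn = 27 × 67 = 1809.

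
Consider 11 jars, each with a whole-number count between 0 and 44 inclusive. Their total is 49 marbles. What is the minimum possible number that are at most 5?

Let j be the number exceeding 5. Then the total is ≥ 6·j + 0·(11 − j) = 0 + 6j.
So 6j ≤ 49 and j ≤ 8; hence at least 11 − 8 = 3 are ≤ 5.
Exactly 3 works: 3 values at 0 and 8 at 6 total 48; raise one of the low values by 1 (still ≤ 5) to hit 49.

3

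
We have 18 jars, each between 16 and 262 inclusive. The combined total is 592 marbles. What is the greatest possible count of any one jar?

262

Maximizing one value means minimizing the remaining 17.
The other 17 contribute at least 17 × 16 = 272, leaving at most 592 − 272 = 320.
But each jar is capped at 262, so the maximum is 262.
Achievable: one at 262 and the other 17 totalling 330, which fits since 17 × 16 ≤ 330 ≤ 17 × 262.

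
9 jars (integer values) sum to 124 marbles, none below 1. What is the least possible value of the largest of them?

If every one of the 9 were at most 13, the total would be at most 9 × 13 = 117 < 124.
Equality holds with 7 values of 14 and 2 values of 13.

14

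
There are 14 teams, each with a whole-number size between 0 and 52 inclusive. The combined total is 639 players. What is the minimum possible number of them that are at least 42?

If only k of them are at least 42, the other 14 − k are at most 41, so the total is at most k·52 + (14 − k)·41.
This must reach 639, so k·52 + (14 − k)·41 ≥ 639, giving k ≥ 6.
Exactly 6 works: 6 values at 52 and 8 at 41 total 640; lower one of the high values by 1 (still ≥ 42) to hit 639.

6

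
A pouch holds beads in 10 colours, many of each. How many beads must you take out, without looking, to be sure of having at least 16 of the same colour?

In the worst case you draw 15 of each of the 10 colours: 10 × 15 = 150.
One more forces 16 of some colour, so 150 + 1 = 151.

151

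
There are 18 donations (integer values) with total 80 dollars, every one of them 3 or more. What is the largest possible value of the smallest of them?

4

The 18 values sum to 80, so their minimum is at most ⌊80/18⌋ = 4.
Taking 10 copies of 4 and 8 copies of 5 gives exactly 80, so 4 is attained.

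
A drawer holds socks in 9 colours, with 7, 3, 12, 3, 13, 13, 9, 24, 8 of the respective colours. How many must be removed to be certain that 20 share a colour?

In the worst case you take as many as possible of each colour without reaching 20: 7 + 3 + 12 + 3 + 13 + 13 + 9 + 19 + 8 = 87.
The next one must give 20 of some colour, so 87 + 1 = 88.

88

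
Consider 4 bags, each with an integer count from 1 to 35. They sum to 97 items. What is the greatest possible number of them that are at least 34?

2

If k of the values are ≥ 34, the total is ≥ 34k + 1(4 − k).
Setting 34k + 1(4 − k) ≤ 97 gives 33k ≤ 93, so k ≤ 2.
k = 2 is achieved by 2 values at 34 and 2 at 1, total 70; add 27 to one value (staying below 34) to reach 97.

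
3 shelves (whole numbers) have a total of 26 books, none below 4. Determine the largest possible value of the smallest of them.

The 3 values sum to 26, so their minimum is at most ⌊26/3⌋ = 8.
Achievable: 1 of them at 8 and 2 at 9 total 26.

8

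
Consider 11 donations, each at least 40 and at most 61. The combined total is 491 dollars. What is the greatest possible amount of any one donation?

Maximizing one value means minimizing the remaining 10.
The other 10 contribute at least 10 × 40 = 400, leaving at most 491 − 400 = 91.
But each donation is capped at 61, so the maximum is 61.
Achievable: one at 61 and the other 10 totalling 430, which fits since 10 × 40 ≤ 430 ≤ 10 × 61.

61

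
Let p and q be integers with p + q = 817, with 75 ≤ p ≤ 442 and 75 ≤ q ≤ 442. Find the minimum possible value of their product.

165750

pq = p(817 − p) is concave in p, so over [375, 442] it is minimized at an endpoint.
The extreme feasible split is p = 375, q = 442, giving pq = 165750.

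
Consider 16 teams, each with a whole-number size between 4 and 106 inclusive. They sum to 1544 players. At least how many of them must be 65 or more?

13

If only k of them are at least 65, the other 16 − k are at most 64, so the total is at most k·106 + (16 − k)·64.
This must reach 1544, so k·106 + (16 − k)·64 ≥ 1544, giving k ≥ 13.
Exactly 13 works: 13 values at 106 and 3 at 64 total 1570; lower one of the high values by 26 (still ≥ 65) to hit 1544.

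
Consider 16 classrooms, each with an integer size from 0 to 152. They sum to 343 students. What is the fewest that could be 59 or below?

11

Each value above 59 is at least 60, contributing at least 60 − 0 = 60 above the floor 0.
The sum exceeds the floor total 0 by 343, so at most ⌊343/60⌋ = 5 exceed 59, and at least 11 are ≤ 59.
Exactly 11 works: 11 values at 0 and 5 at 60 total 300; raise one of the low values by 43 (still ≤ 59) to hit 343.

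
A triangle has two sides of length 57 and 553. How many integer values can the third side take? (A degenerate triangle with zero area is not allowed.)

113

The triangle inequality gives |57 − 553| < c < 57 + 553, i.e. 496 < c < 610.
So c can be any integer from 497 to 609: 113 values.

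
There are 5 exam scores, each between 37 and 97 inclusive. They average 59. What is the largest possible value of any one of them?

To make one score as large as possible, make the other 4 as small as possible.
The total is 5 × 59 = 295.
The other 4 contribute at least 4 × 37 = 148, leaving at most 295 − 148 = 147.
But each score is capped at 97, so the maximum is 97.
Achievable: one at 97 and the other 4 totalling 198, which fits since 4 × 37 ≤ 198 ≤ 4 × 97.

97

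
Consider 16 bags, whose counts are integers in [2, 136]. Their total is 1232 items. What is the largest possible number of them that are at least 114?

10

If k of the values are ≥ 114, the total is ≥ 114k + 2(16 − k).
Setting 114k + 2(16 − k) ≤ 1232 gives 112k ≤ 1200, so k ≤ 10.
k = 10 is achieved by 10 values at 114 and 6 at 2, total 1152; add 80 to one value (staying below 114) to reach 1232.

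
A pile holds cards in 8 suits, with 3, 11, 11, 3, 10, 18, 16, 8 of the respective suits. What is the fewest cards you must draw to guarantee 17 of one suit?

79

In the worst case you take as many as possible of each suit without reaching 17: 3 + 11 + 11 + 3 + 10 + 16 + 16 + 8 = 78.
The next one must give 17 of some suit, so 78 + 1 = 79.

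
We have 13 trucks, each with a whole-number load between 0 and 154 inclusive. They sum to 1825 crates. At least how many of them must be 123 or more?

Each value short of 123 is at most 122, costing at least 154 − 122 = 32 against the maximum total of 2002.
We can afford to lose at most 2002 − 1825 = 177, so at most ⌊177/32⌋ = 5 fall short, and at least 8 are ≥ 123.
Exactly 8 works: 8 values at 154 and 5 at 122 total 1842; lower one of the high values by 17 (still ≥ 123) to hit 1825.

8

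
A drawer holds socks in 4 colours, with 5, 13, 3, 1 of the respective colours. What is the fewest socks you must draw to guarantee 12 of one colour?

21

In the worst case you take as many as possible of each colour without reaching 12: 5 + 11 + 3 + 1 = 20.
The next one must give 12 of some colour, so 20 + 1 = 21.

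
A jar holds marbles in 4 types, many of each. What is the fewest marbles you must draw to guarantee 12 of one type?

You could draw 11 of every type without reaching 12 of any — 44 in all.
One more forces 12 of some type, so 44 + 1 = 45.

45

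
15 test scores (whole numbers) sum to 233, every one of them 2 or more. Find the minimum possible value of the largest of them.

The 15 values sum to 233, so their maximum is at least ⌈233/15⌉ = 16.
Achievable: 8 of them at 16 and 7 at 15 total 233.

16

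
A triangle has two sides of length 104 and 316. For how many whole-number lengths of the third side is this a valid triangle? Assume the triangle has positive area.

The triangle inequality gives |104 − 316| < c < 104 + 316, i.e. 212 < c < 420.
So c can be any integer from 213 to 419: 207 values.

207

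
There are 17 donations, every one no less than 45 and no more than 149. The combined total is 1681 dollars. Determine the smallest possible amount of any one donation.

45

To make one donation as small as possible, make the other 16 as large as possible.
The other 16 can take up 16 × 149 = 2384 ≥ 1681 − 45, so one donation can sit at its floor of 45.
Achievable: one at 45 and the other 16 totalling 1636, which fits since 16 × 45 ≤ 1636 ≤ 16 × 149.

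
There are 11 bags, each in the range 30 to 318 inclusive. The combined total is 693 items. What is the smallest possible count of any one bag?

30

To make one bag as small as possible, make the other 10 as large as possible.
The other 10 can take up 10 × 318 = 3180 ≥ 693 − 30, so one bag can sit at its floor of 30.
Achievable: one at 30 and the other 10 totalling 663, which fits since 10 × 30 ≤ 663 ≤ 10 × 318.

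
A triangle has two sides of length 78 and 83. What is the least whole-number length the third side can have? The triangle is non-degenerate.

6

The third side must exceed |78 − 83| = 5.
The smallest integer above 5 is 6.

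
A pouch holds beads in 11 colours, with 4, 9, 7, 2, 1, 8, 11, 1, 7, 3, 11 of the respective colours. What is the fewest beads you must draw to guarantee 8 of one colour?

54

In the worst case you take as many as possible of each colour without reaching 8: 4 + 7 + 7 + 2 + 1 + 7 + 7 + 1 + 7 + 3 + 7 = 53.
The next one must give 8 of some colour, so 53 + 1 = 54.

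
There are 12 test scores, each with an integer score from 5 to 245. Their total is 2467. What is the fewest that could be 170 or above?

If only k of them are at least 170, the other 12 − k are at most 169, so the total is at most k·245 + (12 − k)·169.
This must reach 2467, so k·245 + (12 − k)·169 ≥ 2467, giving k ≥ 6.
Exactly 6 works: 6 values at 245 and 6 at 169 total 2484; lower one of the high values by 17 (still ≥ 170) to hit 2467.

6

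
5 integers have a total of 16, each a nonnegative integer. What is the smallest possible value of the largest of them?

Some value must be at least ⌈16/5⌉ = 4, since 5 × 3 = 15 < 16.
Taking 4 copies of 3 and 1 copy of 4 gives exactly 16, so 4 is attained.

4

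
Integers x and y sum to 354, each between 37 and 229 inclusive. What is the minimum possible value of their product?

For a fixed sum, xy is smallest when x and y are as far apart as possible.
The extreme feasible split is x = 125, y = 229, giving xy = 28625.

28625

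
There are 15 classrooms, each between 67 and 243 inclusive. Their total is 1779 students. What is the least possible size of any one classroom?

Minimizing one value means maximizing the remaining 14.
The other 14 can take up 14 × 243 = 3402 ≥ 1779 − 67, so one classroom can sit at its floor of 67.
Achievable: one at 67 and the other 14 totalling 1712, which fits since 14 × 67 ≤ 1712 ≤ 14 × 243.

67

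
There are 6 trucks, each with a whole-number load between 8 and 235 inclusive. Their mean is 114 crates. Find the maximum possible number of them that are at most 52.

3

The total is 6 × 114 = 684.
Each value at 52 or below falls at least 235 − 52 = 183 short of the ceiling 235.
The ceiling total is 6 × 235 = 1410, and we need 684, so at most ⌊(1410 − 684)/183⌋ = 3 can be that low.
k = 3 is achieved by 3 values at 52 and 3 at 235, total 861; lower one of the 235's by 177 (still > 52) to reach 684.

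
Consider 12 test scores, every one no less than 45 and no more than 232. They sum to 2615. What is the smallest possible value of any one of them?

63

To make one score as small as possible, make the other 11 as large as possible.
The other 11 contribute at most 11 × 232 = 2552, leaving at least 2615 − 2552 = 63.
Since 63 ≥ 45, this is achievable: one at 63 and 11 at 232.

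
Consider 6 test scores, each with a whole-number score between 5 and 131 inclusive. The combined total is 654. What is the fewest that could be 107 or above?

1

Suppose at most 6 − j of them reach 107; then j values are ≤ 106 and the rest ≤ 131.
The total is then ≤ 106·j + 131·(6 − j) = 786 − 25j. For this to be ≥ 654 we need j ≤ 5, so at least 6 − 5 = 1 must reach 107.
Exactly 1 works: 1 value at 131 and 5 at 106 total 661; lower one of the high values by 7 (still ≥ 107) to hit 654.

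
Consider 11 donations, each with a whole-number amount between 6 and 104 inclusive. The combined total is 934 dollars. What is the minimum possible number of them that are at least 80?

3

Suppose at most 11 − j of them reach 80; then j values are ≤ 79 and the rest ≤ 104.
The total is then ≤ 79·j + 104·(11 − j) = 1144 − 25j. For this to be ≥ 934 we need j ≤ 8, so at least 11 − 8 = 3 must reach 80.
Exactly 3 works: 3 values at 104 and 8 at 79 total 944; lower one of the high values by 10 (still ≥ 80) to hit 934.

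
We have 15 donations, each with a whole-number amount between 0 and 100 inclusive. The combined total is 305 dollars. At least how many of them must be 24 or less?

If only k of them are at most 24, the other 15 − k are at least 25, so the total is at least (15 − k)·25 + k·0.
This is ≤ 305, so (15 − k)·25 + 0k ≤ 305, which gives k ≥ 3.
Exactly 3 works: 3 values at 0 and 12 at 25 total 300; raise one of the low values by 5 (still ≤ 24) to hit 305.

3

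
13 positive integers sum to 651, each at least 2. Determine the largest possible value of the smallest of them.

The 13 values sum to 651, so their minimum is at most ⌊651/13⌋ = 50.
Equality holds with 12 values of 50 and 1 value of 51.

50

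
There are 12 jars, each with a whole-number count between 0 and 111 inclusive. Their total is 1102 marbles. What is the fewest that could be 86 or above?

4

Suppose at most 12 − j of them reach 86; then j values are ≤ 85 and the rest ≤ 111.
The total is then ≤ 85·j + 111·(12 − j) = 1332 − 26j. For this to be ≥ 1102 we need j ≤ 8, so at least 12 − 8 = 4 must reach 86.
Exactly 4 works: 4 values at 111 and 8 at 85 total 1124; lower one of the high values by 22 (still ≥ 86) to hit 1102.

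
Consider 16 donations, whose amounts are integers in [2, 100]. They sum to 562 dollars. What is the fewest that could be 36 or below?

Each value above 36 is at least 37, contributing at least 37 − 2 = 35 above the floor 2.
The sum exceeds the floor total 32 by 530, so at most ⌊530/35⌋ = 15 exceed 36, and at least 1 are ≤ 36.
Exactly 1 works: 1 value at 2 and 15 at 37 total 557; raise one of the low values by 5 (still ≤ 36) to hit 562.

1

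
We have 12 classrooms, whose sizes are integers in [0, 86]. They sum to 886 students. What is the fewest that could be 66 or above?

If only k of them are at least 66, the other 12 − k are at most 65, so the total is at most k·86 + (12 − k)·65.
This must reach 886, so k·86 + (12 − k)·65 ≥ 886, giving k ≥ 6.
Exactly 6 works: 6 values at 86 and 6 at 65 total 906; lower one of the high values by 20 (still ≥ 66) to hit 886.

6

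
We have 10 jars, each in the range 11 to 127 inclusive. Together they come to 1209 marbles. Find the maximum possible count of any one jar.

To make one jar as large as possible, make the other 9 as small as possible.
The other 9 contribute at least 9 × 11 = 99, leaving at most 1209 − 99 = 1110.
But each jar is capped at 127, so the maximum is 127.
Achievable: one at 127 and the other 9 totalling 1082, which fits since 9 × 11 ≤ 1082 ≤ 9 × 127.

127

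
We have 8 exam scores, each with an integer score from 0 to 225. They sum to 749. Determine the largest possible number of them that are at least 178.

4

Suppose k of them are at least 178. Those contribute at least 178 each and the other 8 − k at least 0 each.
So the total is at least 178k + 0(8 − k) = 0 + 178k. This must be ≤ 749, giving k ≤ 4.
k = 4 is achieved by 4 values at 178 and 4 at 0, total 712; add 37 to one value (staying below 178) to reach 749.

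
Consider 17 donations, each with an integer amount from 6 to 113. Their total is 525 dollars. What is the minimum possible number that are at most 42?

If only k of them are at most 42, the other 17 − k are at least 43, so the total is at least (17 − k)·43 + k·6.
This is ≤ 525, so (17 − k)·43 + 6k ≤ 525, which gives k ≥ 6.
Exactly 6 works: 6 values at 6 and 11 at 43 total 509; raise one of the low values by 16 (still ≤ 42) to hit 525.

6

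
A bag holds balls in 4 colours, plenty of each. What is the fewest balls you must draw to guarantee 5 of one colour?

You could draw 4 of every colour without reaching 5 of any — 16 in all.
One more forces 5 of some colour, so 16 + 1 = 17.

17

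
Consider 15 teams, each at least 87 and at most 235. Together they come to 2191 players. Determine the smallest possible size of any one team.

To make one team as small as possible, make the other 14 as large as possible.
The other 14 can take up 14 × 235 = 3290 ≥ 2191 − 87, so one team can sit at its floor of 87.
Achievable: one at 87 and the other 14 totalling 2104, which fits since 14 × 87 ≤ 2104 ≤ 14 × 235.

87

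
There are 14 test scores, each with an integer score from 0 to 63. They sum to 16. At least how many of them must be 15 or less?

13

Each value above 15 is at least 16, contributing at least 16 − 0 = 16 above the floor 0.
The sum exceeds the floor total 0 by 16, so at most ⌊16/16⌋ = 1 exceed 15, and at least 13 are ≤ 15.
Exactly 13 works: 13 values at 0 and 1 at 16 total 16.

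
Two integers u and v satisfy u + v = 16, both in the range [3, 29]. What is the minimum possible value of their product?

39

Since u + v is fixed, pushing one of them to its bound minimizes the product.
The extreme feasible split is u = 3, v = 13, giving uv = 39.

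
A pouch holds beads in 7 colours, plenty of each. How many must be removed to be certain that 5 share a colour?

29

In the worst case you draw 4 of each of the 7 colours: 7 × 4 = 28.
One more forces 5 of some colour, so 28 + 1 = 29.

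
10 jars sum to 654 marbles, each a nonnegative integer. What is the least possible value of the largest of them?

66

The average is 654/10 > 65, so not all 10 can be 65 or less; the largest is ≥ 66.
Equality holds with 4 values of 66 and 6 values of 65.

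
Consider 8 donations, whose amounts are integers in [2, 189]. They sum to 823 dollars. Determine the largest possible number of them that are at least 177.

Suppose k of them are at least 177. Those contribute at least 177 each and the other 8 − k at least 2 each.
So the total is at least 177k + 2(8 − k) = 16 + 175k. This must be ≤ 823, giving k ≤ 4.
k = 4 is achieved by 4 values at 177 and 4 at 2, total 716; add 107 to one value (staying below 177) to reach 823.

4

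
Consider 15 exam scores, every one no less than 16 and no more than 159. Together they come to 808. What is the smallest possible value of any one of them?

16

Minimizing one value means maximizing the remaining 14.
The other 14 can take up 14 × 159 = 2226 ≥ 808 − 16, so one score can sit at its floor of 16.
Achievable: one at 16 and the other 14 totalling 792, which fits since 14 × 16 ≤ 792 ≤ 14 × 159.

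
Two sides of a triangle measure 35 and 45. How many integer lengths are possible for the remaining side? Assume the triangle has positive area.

69

The triangle inequality gives |35 − 45| < c < 35 + 45, i.e. 10 < c < 80.
So c can be any integer from 11 to 79: 69 values.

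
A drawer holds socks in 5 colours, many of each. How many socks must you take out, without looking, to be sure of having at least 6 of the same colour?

You could draw 5 of every colour without reaching 6 of any — 25 in all.
One more forces 6 of some colour, so 25 + 1 = 26.

26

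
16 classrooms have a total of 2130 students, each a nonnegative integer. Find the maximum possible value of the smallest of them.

133

The average is 2130/16 < 134, so some value is ≤ 133.
Equality holds with 14 values of 133 and 2 values of 134.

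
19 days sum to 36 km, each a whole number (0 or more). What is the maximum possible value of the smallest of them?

If every one of the 19 were at least 2, the total would be at least 19 × 2 = 38 > 36.
Achievable: 2 of them at 1 and 17 at 2 total 36.

1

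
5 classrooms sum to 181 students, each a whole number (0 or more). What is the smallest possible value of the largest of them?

The 5 values sum to 181, so their maximum is at least ⌈181/5⌉ = 37.
Equality holds with 1 value of 37 and 4 values of 36.

37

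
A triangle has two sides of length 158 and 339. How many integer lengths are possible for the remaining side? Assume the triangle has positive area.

The triangle inequality gives |158 − 339| < c < 158 + 339, i.e. 181 < c < 497.
So c can be any integer from 182 to 496: 315 values.

315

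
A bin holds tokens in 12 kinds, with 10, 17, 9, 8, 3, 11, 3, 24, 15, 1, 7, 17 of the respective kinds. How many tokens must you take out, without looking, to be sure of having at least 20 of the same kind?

In the worst case you take as many as possible of each kind without reaching 20: 10 + 17 + 9 + 8 + 3 + 11 + 3 + 19 + 15 + 1 + 7 + 17 = 120.
The next one must give 20 of some kind, so 120 + 1 = 121.

121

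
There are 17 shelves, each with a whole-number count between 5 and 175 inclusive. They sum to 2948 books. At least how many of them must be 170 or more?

13

Each value short of 170 is at most 169, costing at least 175 − 169 = 6 against the maximum total of 2975.
We can afford to lose at most 2975 − 2948 = 27, so at most ⌊27/6⌋ = 4 fall short, and at least 13 are ≥ 170.
Exactly 13 works: 13 values at 175 and 4 at 169 total 2951; lower one of the high values by 3 (still ≥ 170) to hit 2948.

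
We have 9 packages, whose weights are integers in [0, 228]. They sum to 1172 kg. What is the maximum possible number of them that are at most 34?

Suppose k of them are at most 34. Those contribute at most 34 each and the rest at most 228 each.
So the total is at most 34k + 228(9 − k) = 2052 − 194k. This must still be ≥ 1172, so k ≤ 4.
k = 4 is achieved by 4 values at 34 and 5 at 228, total 1276; lower one of the 228's by 104 (still > 34) to reach 1172.

4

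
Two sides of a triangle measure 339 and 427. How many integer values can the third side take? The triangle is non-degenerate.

The triangle inequality gives |339 − 427| < c < 339 + 427, i.e. 88 < c < 766.
So c can be any integer from 89 to 765: 677 values.

677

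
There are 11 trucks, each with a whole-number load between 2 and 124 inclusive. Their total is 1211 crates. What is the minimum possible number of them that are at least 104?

4

Suppose at most 11 − j of them reach 104; then j values are ≤ 103 and the rest ≤ 124.
The total is then ≤ 103·j + 124·(11 − j) = 1364 − 21j. For this to be ≥ 1211 we need j ≤ 7, so at least 11 − 7 = 4 must reach 104.
Exactly 4 works: 4 values at 124 and 7 at 103 total 1217; lower one of the high values by 6 (still ≥ 104) to hit 1211.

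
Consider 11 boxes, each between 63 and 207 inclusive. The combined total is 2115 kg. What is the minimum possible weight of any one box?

To make one box as small as possible, make the other 10 as large as possible.
The other 10 can take up 10 × 207 = 2070 ≥ 2115 − 63, so one box can sit at its floor of 63.
Achievable: one at 63 and the other 10 totalling 2052, which fits since 10 × 63 ≤ 2052 ≤ 10 × 207.

63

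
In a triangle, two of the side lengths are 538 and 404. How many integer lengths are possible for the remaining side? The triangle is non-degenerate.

The triangle inequality gives |538 − 404| < c < 538 + 404, i.e. 134 < c < 942.
So c can be any integer from 135 to 941: 807 values.

807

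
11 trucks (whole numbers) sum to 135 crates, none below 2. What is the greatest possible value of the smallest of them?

If every one of the 11 were at least 13, the total would be at least 11 × 13 = 143 > 135.
Equality holds with 8 values of 12 and 3 values of 13.

12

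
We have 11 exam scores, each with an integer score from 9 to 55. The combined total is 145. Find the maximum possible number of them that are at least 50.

With k values at 50 or above and the rest at least 9, the sum is at least 99 + 41k.
Since the sum is 145, we need 41k ≤ 46, i.e. k ≤ 1.
k = 1 is achieved by 1 value at 50 and 10 at 9, total 140; add 5 to one value (staying below 50) to reach 145.

1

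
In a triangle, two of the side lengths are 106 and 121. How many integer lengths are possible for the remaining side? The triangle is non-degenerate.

The triangle inequality gives |106 − 121| < c < 106 + 121, i.e. 15 < c < 227.
So c can be any integer from 16 to 226: 211 values.

211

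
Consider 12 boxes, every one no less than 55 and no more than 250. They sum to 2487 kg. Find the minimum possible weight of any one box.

To make one box as small as possible, make the other 11 as large as possible.
The other 11 can take up 11 × 250 = 2750 ≥ 2487 − 55, so one box can sit at its floor of 55.
Achievable: one at 55 and the other 11 totalling 2432, which fits since 11 × 55 ≤ 2432 ≤ 11 × 250.

55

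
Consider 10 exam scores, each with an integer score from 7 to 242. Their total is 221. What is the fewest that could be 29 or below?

Each value above 29 is at least 30, contributing at least 30 − 7 = 23 above the floor 7.
The sum exceeds the floor total 70 by 151, so at most ⌊151/23⌋ = 6 exceed 29, and at least 4 are ≤ 29.
Exactly 4 works: 4 values at 7 and 6 at 30 total 208; raise one of the low values by 13 (still ≤ 29) to hit 221.

4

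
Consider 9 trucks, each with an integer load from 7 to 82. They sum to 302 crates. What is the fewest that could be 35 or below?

1

Each value above 35 is at least 36, contributing at least 36 − 7 = 29 above the floor 7.
The sum exceeds the floor total 63 by 239, so at most ⌊239/29⌋ = 8 exceed 35, and at least 1 are ≤ 35.
Exactly 1 works: 1 value at 7 and 8 at 36 total 295; raise one of the low values by 7 (still ≤ 35) to hit 302.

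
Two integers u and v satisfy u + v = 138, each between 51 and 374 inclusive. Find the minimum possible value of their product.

Since u + v is fixed, pushing one of them to its bound minimizes the product.
The extreme feasible split is u = 51, v = 87, giving uv = 4437.

4437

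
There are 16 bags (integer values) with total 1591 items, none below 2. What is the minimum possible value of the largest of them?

The 16 values sum to 1591, so their maximum is at least ⌈1591/16⌉ = 100.
Equality holds with 7 values of 100 and 9 values of 99.

100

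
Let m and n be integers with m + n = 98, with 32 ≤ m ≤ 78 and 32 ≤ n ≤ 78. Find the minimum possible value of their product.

2112

mn = m(98 − m) is concave in m, so over [32, 66] it is minimized at an endpoint.
At the endpoint m = 32, n = 98 − 32 = 66, so mn = 32 × 66 = 2112.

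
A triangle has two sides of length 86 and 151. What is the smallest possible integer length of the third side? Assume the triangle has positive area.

66

The third side must exceed |86 − 151| = 65.
The smallest integer above 65 is 66.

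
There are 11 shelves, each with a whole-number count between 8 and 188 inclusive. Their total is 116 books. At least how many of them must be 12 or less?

6

Let j be the number exceeding 12. Then the total is ≥ 13·j + 8·(11 − j) = 88 + 5j.
So 5j ≤ 28 and j ≤ 5; hence at least 11 − 5 = 6 are ≤ 12.
Exactly 6 works: 6 values at 8 and 5 at 13 total 113; raise one of the low values by 3 (still ≤ 12) to hit 116.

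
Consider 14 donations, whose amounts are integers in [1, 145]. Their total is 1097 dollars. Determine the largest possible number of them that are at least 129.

If k of the values are ≥ 129, the total is ≥ 129k + 1(14 − k).
Setting 129k + 1(14 − k) ≤ 1097 gives 128k ≤ 1083, so k ≤ 8.
k = 8 is achieved by 8 values at 129 and 6 at 1, total 1038; add 59 to one value (staying below 129) to reach 1097.

8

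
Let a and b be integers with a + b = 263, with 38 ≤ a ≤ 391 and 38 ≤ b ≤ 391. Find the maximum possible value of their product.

ab = a(263 − a) is maximized when a is as near 263/2 as the bounds allow.
Taking a = 131 and b = 132 (both in [38, 391]) gives ab = 17292.

17292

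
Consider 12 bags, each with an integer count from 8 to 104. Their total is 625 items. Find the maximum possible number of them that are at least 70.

If k of the values are ≥ 70, the total is ≥ 70k + 8(12 − k).
Setting 70k + 8(12 − k) ≤ 625 gives 62k ≤ 529, so k ≤ 8.
k = 8 is achieved by 8 values at 70 and 4 at 8, total 592; add 33 to one value (staying below 70) to reach 625.

8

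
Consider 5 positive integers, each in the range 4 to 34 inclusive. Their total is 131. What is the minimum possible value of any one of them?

4

Minimizing one value means maximizing the remaining 4.
The other 4 can take up 4 × 34 = 136 ≥ 131 − 4, so one integer can sit at its floor of 4.
Achievable: one at 4 and the other 4 totalling 127, which fits since 4 × 4 ≤ 127 ≤ 4 × 34.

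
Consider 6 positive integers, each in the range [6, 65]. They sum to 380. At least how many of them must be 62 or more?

4

If only k of them are at least 62, the other 6 − k are at most 61, so the total is at most k·65 + (6 − k)·61.
This must reach 380, so k·65 + (6 − k)·61 ≥ 380, giving k ≥ 4.
Exactly 4 works: 4 values at 65 and 2 at 61 total 382; lower one of the high values by 2 (still ≥ 62) to hit 380.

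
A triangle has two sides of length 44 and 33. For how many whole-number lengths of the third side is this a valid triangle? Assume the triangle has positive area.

65

The triangle inequality gives |44 − 33| < c < 44 + 33, i.e. 11 < c < 77.
So c can be any integer from 12 to 76: 65 values.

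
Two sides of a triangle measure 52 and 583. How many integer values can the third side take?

103

The triangle inequality gives |52 − 583| < c < 52 + 583, i.e. 531 < c < 635.
So c can be any integer from 532 to 634: 103 values.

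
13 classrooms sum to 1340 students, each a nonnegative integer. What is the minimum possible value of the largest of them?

The average is 1340/13 > 103, so not all 13 can be 103 or less; the largest is ≥ 104.
Achievable: 1 of them at 104 and 12 at 103 total 1340.

104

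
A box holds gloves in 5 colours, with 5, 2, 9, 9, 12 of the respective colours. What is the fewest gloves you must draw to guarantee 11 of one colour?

36

In the worst case you take as many as possible of each colour without reaching 11: 5 + 2 + 9 + 9 + 10 = 35.
The next one must give 11 of some colour, so 35 + 1 = 36.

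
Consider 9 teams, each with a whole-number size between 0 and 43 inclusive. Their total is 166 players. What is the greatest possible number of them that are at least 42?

With k values at 42 or above and the rest at least 0, the sum is at least 0 + 42k.
Since the sum is 166, we need 42k ≤ 166, i.e. k ≤ 3.
k = 3 is achieved by 3 values at 42 and 6 at 0, total 126; add 40 to one value (staying below 42) to reach 166.

3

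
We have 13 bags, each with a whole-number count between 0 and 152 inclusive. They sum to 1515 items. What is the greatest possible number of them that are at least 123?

12

With k values at 123 or above and the rest at least 0, the sum is at least 0 + 123k.
Since the sum is 1515, we need 123k ≤ 1515, i.e. k ≤ 12.
k = 12 is achieved by 12 values at 123 and 1 at 0, total 1476; add 39 to one value (staying below 123) to reach 1515.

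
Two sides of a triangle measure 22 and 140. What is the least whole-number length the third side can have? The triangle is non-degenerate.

The third side must exceed |22 − 140| = 118.
The smallest integer above 118 is 119.

119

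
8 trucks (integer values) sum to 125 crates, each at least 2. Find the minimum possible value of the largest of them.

Some value must be at least ⌈125/8⌉ = 16, since 8 × 15 = 120 < 125.
Taking 3 copies of 15 and 5 copies of 16 gives exactly 125, so 16 is attained.

16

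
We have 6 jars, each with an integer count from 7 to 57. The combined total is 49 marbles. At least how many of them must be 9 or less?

Let j be the number exceeding 9. Then the total is ≥ 10·j + 7·(6 − j) = 42 + 3j.
So 3j ≤ 7 and j ≤ 2; hence at least 6 − 2 = 4 are ≤ 9.
Exactly 4 works: 4 values at 7 and 2 at 10 total 48; raise one of the low values by 1 (still ≤ 9) to hit 49.

4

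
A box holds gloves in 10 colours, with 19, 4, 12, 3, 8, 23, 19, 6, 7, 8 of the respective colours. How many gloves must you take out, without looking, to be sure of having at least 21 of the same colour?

107

In the worst case you take as many as possible of each colour without reaching 21: 19 + 4 + 12 + 3 + 8 + 20 + 19 + 6 + 7 + 8 = 106.
The next one must give 21 of some colour, so 106 + 1 = 107.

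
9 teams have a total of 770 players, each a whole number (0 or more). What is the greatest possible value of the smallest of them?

The 9 values sum to 770, so their minimum is at most ⌊770/9⌋ = 85.
Equality holds with 4 values of 85 and 5 values of 86.

85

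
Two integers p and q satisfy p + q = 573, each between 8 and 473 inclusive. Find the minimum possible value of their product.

pq = p(573 − p) is concave in p, so over [100, 473] it is minimized at an endpoint.
The extreme feasible split is p = 100, q = 473, giving pq = 47300.

47300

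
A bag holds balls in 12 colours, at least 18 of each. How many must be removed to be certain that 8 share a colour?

85

You could draw 7 of every colour without reaching 8 of any — 84 in all.
One more forces 8 of some colour, so 84 + 1 = 85.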